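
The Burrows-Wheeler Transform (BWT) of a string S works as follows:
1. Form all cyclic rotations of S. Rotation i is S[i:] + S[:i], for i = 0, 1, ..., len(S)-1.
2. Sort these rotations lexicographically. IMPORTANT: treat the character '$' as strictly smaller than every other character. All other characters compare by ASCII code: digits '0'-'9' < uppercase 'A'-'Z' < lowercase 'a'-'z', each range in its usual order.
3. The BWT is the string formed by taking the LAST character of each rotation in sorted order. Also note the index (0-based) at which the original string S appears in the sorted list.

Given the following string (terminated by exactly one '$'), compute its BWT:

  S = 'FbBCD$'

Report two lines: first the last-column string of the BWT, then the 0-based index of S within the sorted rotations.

Answer: DbBC$F
4

Derivation:
All 6 rotations (rotation i = S[i:]+S[:i]):
  rot[0] = FbBCD$
  rot[1] = bBCD$F
  rot[2] = BCD$Fb
  rot[3] = CD$FbB
  rot[4] = D$FbBC
  rot[5] = $FbBCD
Sorted (with $ < everything):
  sorted[0] = $FbBCD  (last char: 'D')
  sorted[1] = BCD$Fb  (last char: 'b')
  sorted[2] = CD$FbB  (last char: 'B')
  sorted[3] = D$FbBC  (last char: 'C')
  sorted[4] = FbBCD$  (last char: '$')
  sorted[5] = bBCD$F  (last char: 'F')
Last column: DbBC$F
Original string S is at sorted index 4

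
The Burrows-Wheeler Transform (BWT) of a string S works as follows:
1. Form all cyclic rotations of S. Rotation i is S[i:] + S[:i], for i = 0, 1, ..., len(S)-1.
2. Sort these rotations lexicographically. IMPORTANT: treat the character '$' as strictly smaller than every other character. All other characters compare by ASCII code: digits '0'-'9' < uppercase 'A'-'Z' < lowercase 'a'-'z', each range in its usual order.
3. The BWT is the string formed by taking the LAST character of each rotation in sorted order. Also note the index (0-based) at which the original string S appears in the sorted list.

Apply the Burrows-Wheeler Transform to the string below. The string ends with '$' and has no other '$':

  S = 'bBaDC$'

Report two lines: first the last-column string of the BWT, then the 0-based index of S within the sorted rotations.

All 6 rotations (rotation i = S[i:]+S[:i]):
  rot[0] = bBaDC$
  rot[1] = BaDC$b
  rot[2] = aDC$bB
  rot[3] = DC$bBa
  rot[4] = C$bBaD
  rot[5] = $bBaDC
Sorted (with $ < everything):
  sorted[0] = $bBaDC  (last char: 'C')
  sorted[1] = BaDC$b  (last char: 'b')
  sorted[2] = C$bBaD  (last char: 'D')
  sorted[3] = DC$bBa  (last char: 'a')
  sorted[4] = aDC$bB  (last char: 'B')
  sorted[5] = bBaDC$  (last char: '$')
Last column: CbDaB$
Original string S is at sorted index 5

Answer: CbDaB$
5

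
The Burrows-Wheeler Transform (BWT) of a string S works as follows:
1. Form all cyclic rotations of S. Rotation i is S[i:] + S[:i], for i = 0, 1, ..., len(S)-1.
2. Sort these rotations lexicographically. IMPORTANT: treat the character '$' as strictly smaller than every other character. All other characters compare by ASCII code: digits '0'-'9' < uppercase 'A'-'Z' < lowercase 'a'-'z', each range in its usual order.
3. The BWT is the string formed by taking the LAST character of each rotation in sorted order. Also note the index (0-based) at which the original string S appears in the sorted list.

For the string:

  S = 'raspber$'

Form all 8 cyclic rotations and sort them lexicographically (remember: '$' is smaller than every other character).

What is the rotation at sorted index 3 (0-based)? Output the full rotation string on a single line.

Answer: er$raspb

Derivation:
All 8 rotations (rotation i = S[i:]+S[:i]):
  rot[0] = raspber$
  rot[1] = aspber$r
  rot[2] = spber$ra
  rot[3] = pber$ras
  rot[4] = ber$rasp
  rot[5] = er$raspb
  rot[6] = r$raspbe
  rot[7] = $raspber
Sorted (with $ < everything):
  sorted[0] = $raspber
  sorted[1] = aspber$r
  sorted[2] = ber$rasp
  sorted[3] = er$raspb
  sorted[4] = pber$ras
  sorted[5] = r$raspbe
  sorted[6] = raspber$
  sorted[7] = spber$ra
sorted[3] = er$raspb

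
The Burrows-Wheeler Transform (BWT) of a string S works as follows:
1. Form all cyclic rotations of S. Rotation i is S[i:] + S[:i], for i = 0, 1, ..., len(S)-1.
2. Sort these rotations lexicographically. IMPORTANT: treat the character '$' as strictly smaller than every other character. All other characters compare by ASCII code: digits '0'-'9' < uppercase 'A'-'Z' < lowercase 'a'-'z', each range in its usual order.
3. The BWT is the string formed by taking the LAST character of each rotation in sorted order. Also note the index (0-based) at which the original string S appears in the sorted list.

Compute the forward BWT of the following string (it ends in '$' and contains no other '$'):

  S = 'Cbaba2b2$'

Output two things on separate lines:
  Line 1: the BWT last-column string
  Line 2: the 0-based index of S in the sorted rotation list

All 9 rotations (rotation i = S[i:]+S[:i]):
  rot[0] = Cbaba2b2$
  rot[1] = baba2b2$C
  rot[2] = aba2b2$Cb
  rot[3] = ba2b2$Cba
  rot[4] = a2b2$Cbab
  rot[5] = 2b2$Cbaba
  rot[6] = b2$Cbaba2
  rot[7] = 2$Cbaba2b
  rot[8] = $Cbaba2b2
Sorted (with $ < everything):
  sorted[0] = $Cbaba2b2  (last char: '2')
  sorted[1] = 2$Cbaba2b  (last char: 'b')
  sorted[2] = 2b2$Cbaba  (last char: 'a')
  sorted[3] = Cbaba2b2$  (last char: '$')
  sorted[4] = a2b2$Cbab  (last char: 'b')
  sorted[5] = aba2b2$Cb  (last char: 'b')
  sorted[6] = b2$Cbaba2  (last char: '2')
  sorted[7] = ba2b2$Cba  (last char: 'a')
  sorted[8] = baba2b2$C  (last char: 'C')
Last column: 2ba$bb2aC
Original string S is at sorted index 3

Answer: 2ba$bb2aC
3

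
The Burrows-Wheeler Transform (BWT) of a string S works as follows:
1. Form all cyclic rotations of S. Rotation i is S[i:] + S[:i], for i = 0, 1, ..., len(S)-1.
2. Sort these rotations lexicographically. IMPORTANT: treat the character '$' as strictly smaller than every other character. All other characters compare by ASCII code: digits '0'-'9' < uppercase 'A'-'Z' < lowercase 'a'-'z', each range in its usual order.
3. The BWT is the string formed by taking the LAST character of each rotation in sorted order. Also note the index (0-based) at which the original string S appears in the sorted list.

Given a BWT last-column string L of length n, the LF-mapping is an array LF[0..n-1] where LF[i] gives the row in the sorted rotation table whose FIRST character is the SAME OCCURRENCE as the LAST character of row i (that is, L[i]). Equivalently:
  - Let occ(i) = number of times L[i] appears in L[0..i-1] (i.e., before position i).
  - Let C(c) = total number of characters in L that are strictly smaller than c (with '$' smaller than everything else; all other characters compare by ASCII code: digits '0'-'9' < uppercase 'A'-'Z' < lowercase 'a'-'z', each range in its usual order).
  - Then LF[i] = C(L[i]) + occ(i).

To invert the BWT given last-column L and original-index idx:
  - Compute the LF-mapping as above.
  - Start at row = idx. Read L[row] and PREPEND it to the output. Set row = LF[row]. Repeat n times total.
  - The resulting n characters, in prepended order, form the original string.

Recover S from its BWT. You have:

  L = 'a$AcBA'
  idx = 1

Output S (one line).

LF mapping: 4 0 1 5 3 2
Walk LF starting at row 1, prepending L[row]:
  step 1: row=1, L[1]='$', prepend. Next row=LF[1]=0
  step 2: row=0, L[0]='a', prepend. Next row=LF[0]=4
  step 3: row=4, L[4]='B', prepend. Next row=LF[4]=3
  step 4: row=3, L[3]='c', prepend. Next row=LF[3]=5
  step 5: row=5, L[5]='A', prepend. Next row=LF[5]=2
  step 6: row=2, L[2]='A', prepend. Next row=LF[2]=1
Reversed output: AAcBa$

Answer: AAcBa$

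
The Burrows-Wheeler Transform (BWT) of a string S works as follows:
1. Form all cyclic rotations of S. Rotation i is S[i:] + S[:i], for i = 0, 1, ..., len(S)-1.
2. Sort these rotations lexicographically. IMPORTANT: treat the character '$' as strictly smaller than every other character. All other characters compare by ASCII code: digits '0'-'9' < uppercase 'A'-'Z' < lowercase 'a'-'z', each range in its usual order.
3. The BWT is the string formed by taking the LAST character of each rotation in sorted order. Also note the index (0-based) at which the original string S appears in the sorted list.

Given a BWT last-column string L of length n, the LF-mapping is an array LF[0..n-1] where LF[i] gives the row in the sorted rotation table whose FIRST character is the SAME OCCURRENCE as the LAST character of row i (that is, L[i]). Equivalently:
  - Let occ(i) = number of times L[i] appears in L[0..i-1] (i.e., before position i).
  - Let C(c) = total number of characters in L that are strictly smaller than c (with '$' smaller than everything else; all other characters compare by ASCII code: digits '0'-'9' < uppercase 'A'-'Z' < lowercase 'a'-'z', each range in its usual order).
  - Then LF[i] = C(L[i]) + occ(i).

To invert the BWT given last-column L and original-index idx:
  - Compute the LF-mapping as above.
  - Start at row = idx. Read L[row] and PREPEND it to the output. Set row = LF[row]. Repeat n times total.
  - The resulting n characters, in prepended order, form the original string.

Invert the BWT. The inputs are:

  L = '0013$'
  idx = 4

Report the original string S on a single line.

Answer: 3100$

Derivation:
LF mapping: 1 2 3 4 0
Walk LF starting at row 4, prepending L[row]:
  step 1: row=4, L[4]='$', prepend. Next row=LF[4]=0
  step 2: row=0, L[0]='0', prepend. Next row=LF[0]=1
  step 3: row=1, L[1]='0', prepend. Next row=LF[1]=2
  step 4: row=2, L[2]='1', prepend. Next row=LF[2]=3
  step 5: row=3, L[3]='3', prepend. Next row=LF[3]=4
Reversed output: 3100$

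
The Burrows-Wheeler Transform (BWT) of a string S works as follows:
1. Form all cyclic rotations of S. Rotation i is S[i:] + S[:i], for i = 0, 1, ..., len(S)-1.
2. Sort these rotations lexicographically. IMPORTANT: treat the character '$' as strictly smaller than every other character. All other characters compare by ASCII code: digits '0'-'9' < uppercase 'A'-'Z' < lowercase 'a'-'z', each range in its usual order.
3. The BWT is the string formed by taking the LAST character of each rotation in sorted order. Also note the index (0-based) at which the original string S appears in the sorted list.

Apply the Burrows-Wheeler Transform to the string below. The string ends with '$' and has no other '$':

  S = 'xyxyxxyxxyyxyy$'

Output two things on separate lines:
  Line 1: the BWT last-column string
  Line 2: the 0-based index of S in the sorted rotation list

Answer: yyyyx$yxyxxxyxx
5

Derivation:
All 15 rotations (rotation i = S[i:]+S[:i]):
  rot[0] = xyxyxxyxxyyxyy$
  rot[1] = yxyxxyxxyyxyy$x
  rot[2] = xyxxyxxyyxyy$xy
  rot[3] = yxxyxxyyxyy$xyx
  rot[4] = xxyxxyyxyy$xyxy
  rot[5] = xyxxyyxyy$xyxyx
  rot[6] = yxxyyxyy$xyxyxx
  rot[7] = xxyyxyy$xyxyxxy
  rot[8] = xyyxyy$xyxyxxyx
  rot[9] = yyxyy$xyxyxxyxx
  rot[10] = yxyy$xyxyxxyxxy
  rot[11] = xyy$xyxyxxyxxyy
  rot[12] = yy$xyxyxxyxxyyx
  rot[13] = y$xyxyxxyxxyyxy
  rot[14] = $xyxyxxyxxyyxyy
Sorted (with $ < everything):
  sorted[0] = $xyxyxxyxxyyxyy  (last char: 'y')
  sorted[1] = xxyxxyyxyy$xyxy  (last char: 'y')
  sorted[2] = xxyyxyy$xyxyxxy  (last char: 'y')
  sorted[3] = xyxxyxxyyxyy$xy  (last char: 'y')
  sorted[4] = xyxxyyxyy$xyxyx  (last char: 'x')
  sorted[5] = xyxyxxyxxyyxyy$  (last char: '$')
  sorted[6] = xyy$xyxyxxyxxyy  (last char: 'y')
  sorted[7] = xyyxyy$xyxyxxyx  (last char: 'x')
  sorted[8] = y$xyxyxxyxxyyxy  (last char: 'y')
  sorted[9] = yxxyxxyyxyy$xyx  (last char: 'x')
  sorted[10] = yxxyyxyy$xyxyxx  (last char: 'x')
  sorted[11] = yxyxxyxxyyxyy$x  (last char: 'x')
  sorted[12] = yxyy$xyxyxxyxxy  (last char: 'y')
  sorted[13] = yy$xyxyxxyxxyyx  (last char: 'x')
  sorted[14] = yyxyy$xyxyxxyxx  (last char: 'x')
Last column: yyyyx$yxyxxxyxx
Original string S is at sorted index 5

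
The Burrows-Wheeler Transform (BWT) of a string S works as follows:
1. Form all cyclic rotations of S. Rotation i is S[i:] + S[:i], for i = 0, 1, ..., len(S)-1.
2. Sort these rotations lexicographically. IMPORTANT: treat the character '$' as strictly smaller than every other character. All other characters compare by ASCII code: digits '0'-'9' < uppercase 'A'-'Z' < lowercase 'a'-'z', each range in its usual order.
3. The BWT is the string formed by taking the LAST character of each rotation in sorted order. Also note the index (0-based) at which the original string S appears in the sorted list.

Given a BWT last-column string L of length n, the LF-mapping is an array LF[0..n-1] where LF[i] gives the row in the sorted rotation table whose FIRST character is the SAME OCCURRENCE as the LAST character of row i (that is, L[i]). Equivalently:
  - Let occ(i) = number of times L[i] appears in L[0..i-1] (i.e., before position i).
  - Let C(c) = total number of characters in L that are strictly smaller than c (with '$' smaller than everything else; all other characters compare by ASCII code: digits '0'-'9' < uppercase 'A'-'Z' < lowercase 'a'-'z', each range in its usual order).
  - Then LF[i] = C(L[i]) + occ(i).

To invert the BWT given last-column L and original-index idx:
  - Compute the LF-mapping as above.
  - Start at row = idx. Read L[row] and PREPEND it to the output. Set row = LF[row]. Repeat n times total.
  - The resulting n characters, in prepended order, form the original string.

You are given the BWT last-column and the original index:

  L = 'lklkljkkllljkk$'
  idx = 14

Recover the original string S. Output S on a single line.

LF mapping: 9 3 10 4 11 1 5 6 12 13 14 2 7 8 0
Walk LF starting at row 14, prepending L[row]:
  step 1: row=14, L[14]='$', prepend. Next row=LF[14]=0
  step 2: row=0, L[0]='l', prepend. Next row=LF[0]=9
  step 3: row=9, L[9]='l', prepend. Next row=LF[9]=13
  step 4: row=13, L[13]='k', prepend. Next row=LF[13]=8
  step 5: row=8, L[8]='l', prepend. Next row=LF[8]=12
  step 6: row=12, L[12]='k', prepend. Next row=LF[12]=7
  step 7: row=7, L[7]='k', prepend. Next row=LF[7]=6
  step 8: row=6, L[6]='k', prepend. Next row=LF[6]=5
  step 9: row=5, L[5]='j', prepend. Next row=LF[5]=1
  step 10: row=1, L[1]='k', prepend. Next row=LF[1]=3
  step 11: row=3, L[3]='k', prepend. Next row=LF[3]=4
  step 12: row=4, L[4]='l', prepend. Next row=LF[4]=11
  step 13: row=11, L[11]='j', prepend. Next row=LF[11]=2
  step 14: row=2, L[2]='l', prepend. Next row=LF[2]=10
  step 15: row=10, L[10]='l', prepend. Next row=LF[10]=14
Reversed output: lljlkkjkkklkll$

Answer: lljlkkjkkklkll$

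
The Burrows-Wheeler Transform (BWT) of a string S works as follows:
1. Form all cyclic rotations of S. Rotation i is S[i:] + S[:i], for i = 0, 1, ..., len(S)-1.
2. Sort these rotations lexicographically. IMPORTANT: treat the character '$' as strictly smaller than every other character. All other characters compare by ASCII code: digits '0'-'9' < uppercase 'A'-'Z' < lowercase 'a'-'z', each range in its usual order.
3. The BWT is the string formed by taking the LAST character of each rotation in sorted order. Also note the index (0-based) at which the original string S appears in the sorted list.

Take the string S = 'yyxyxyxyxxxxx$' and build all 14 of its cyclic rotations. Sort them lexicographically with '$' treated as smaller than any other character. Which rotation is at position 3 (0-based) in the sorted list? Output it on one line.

Answer: xxx$yyxyxyxyxx

Derivation:
All 14 rotations (rotation i = S[i:]+S[:i]):
  rot[0] = yyxyxyxyxxxxx$
  rot[1] = yxyxyxyxxxxx$y
  rot[2] = xyxyxyxxxxx$yy
  rot[3] = yxyxyxxxxx$yyx
  rot[4] = xyxyxxxxx$yyxy
  rot[5] = yxyxxxxx$yyxyx
  rot[6] = xyxxxxx$yyxyxy
  rot[7] = yxxxxx$yyxyxyx
  rot[8] = xxxxx$yyxyxyxy
  rot[9] = xxxx$yyxyxyxyx
  rot[10] = xxx$yyxyxyxyxx
  rot[11] = xx$yyxyxyxyxxx
  rot[12] = x$yyxyxyxyxxxx
  rot[13] = $yyxyxyxyxxxxx
Sorted (with $ < everything):
  sorted[0] = $yyxyxyxyxxxxx
  sorted[1] = x$yyxyxyxyxxxx
  sorted[2] = xx$yyxyxyxyxxx
  sorted[3] = xxx$yyxyxyxyxx
  sorted[4] = xxxx$yyxyxyxyx
  sorted[5] = xxxxx$yyxyxyxy
  sorted[6] = xyxxxxx$yyxyxy
  sorted[7] = xyxyxxxxx$yyxy
  sorted[8] = xyxyxyxxxxx$yy
  sorted[9] = yxxxxx$yyxyxyx
  sorted[10] = yxyxxxxx$yyxyx
  sorted[11] = yxyxyxxxxx$yyx
  sorted[12] = yxyxyxyxxxxx$y
  sorted[13] = yyxyxyxyxxxxx$
sorted[3] = xxx$yyxyxyxyxx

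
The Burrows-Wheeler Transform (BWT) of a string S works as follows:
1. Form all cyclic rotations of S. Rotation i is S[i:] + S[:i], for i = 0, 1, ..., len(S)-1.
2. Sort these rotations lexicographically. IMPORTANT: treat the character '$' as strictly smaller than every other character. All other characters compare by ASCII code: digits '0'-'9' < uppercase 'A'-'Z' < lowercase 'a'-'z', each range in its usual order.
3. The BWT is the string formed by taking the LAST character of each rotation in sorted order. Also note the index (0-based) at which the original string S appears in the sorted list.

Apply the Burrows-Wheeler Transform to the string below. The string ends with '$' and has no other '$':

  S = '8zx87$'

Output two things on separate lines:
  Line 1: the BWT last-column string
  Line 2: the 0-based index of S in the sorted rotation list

Answer: 78x$z8
3

Derivation:
All 6 rotations (rotation i = S[i:]+S[:i]):
  rot[0] = 8zx87$
  rot[1] = zx87$8
  rot[2] = x87$8z
  rot[3] = 87$8zx
  rot[4] = 7$8zx8
  rot[5] = $8zx87
Sorted (with $ < everything):
  sorted[0] = $8zx87  (last char: '7')
  sorted[1] = 7$8zx8  (last char: '8')
  sorted[2] = 87$8zx  (last char: 'x')
  sorted[3] = 8zx87$  (last char: '$')
  sorted[4] = x87$8z  (last char: 'z')
  sorted[5] = zx87$8  (last char: '8')
Last column: 78x$z8
Original string S is at sorted index 3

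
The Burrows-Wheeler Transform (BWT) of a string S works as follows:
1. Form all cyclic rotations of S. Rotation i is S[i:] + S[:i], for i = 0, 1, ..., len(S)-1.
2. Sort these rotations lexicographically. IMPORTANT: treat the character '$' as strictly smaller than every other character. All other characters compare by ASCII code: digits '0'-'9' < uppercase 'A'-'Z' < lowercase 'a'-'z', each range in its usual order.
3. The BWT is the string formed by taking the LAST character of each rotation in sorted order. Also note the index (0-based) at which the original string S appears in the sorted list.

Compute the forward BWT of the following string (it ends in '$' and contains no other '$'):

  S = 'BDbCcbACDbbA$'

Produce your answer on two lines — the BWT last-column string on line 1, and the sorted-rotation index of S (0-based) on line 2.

All 13 rotations (rotation i = S[i:]+S[:i]):
  rot[0] = BDbCcbACDbbA$
  rot[1] = DbCcbACDbbA$B
  rot[2] = bCcbACDbbA$BD
  rot[3] = CcbACDbbA$BDb
  rot[4] = cbACDbbA$BDbC
  rot[5] = bACDbbA$BDbCc
  rot[6] = ACDbbA$BDbCcb
  rot[7] = CDbbA$BDbCcbA
  rot[8] = DbbA$BDbCcbAC
  rot[9] = bbA$BDbCcbACD
  rot[10] = bA$BDbCcbACDb
  rot[11] = A$BDbCcbACDbb
  rot[12] = $BDbCcbACDbbA
Sorted (with $ < everything):
  sorted[0] = $BDbCcbACDbbA  (last char: 'A')
  sorted[1] = A$BDbCcbACDbb  (last char: 'b')
  sorted[2] = ACDbbA$BDbCcb  (last char: 'b')
  sorted[3] = BDbCcbACDbbA$  (last char: '$')
  sorted[4] = CDbbA$BDbCcbA  (last char: 'A')
  sorted[5] = CcbACDbbA$BDb  (last char: 'b')
  sorted[6] = DbCcbACDbbA$B  (last char: 'B')
  sorted[7] = DbbA$BDbCcbAC  (last char: 'C')
  sorted[8] = bA$BDbCcbACDb  (last char: 'b')
  sorted[9] = bACDbbA$BDbCc  (last char: 'c')
  sorted[10] = bCcbACDbbA$BD  (last char: 'D')
  sorted[11] = bbA$BDbCcbACD  (last char: 'D')
  sorted[12] = cbACDbbA$BDbC  (last char: 'C')
Last column: Abb$AbBCbcDDC
Original string S is at sorted index 3

Answer: Abb$AbBCbcDDC
3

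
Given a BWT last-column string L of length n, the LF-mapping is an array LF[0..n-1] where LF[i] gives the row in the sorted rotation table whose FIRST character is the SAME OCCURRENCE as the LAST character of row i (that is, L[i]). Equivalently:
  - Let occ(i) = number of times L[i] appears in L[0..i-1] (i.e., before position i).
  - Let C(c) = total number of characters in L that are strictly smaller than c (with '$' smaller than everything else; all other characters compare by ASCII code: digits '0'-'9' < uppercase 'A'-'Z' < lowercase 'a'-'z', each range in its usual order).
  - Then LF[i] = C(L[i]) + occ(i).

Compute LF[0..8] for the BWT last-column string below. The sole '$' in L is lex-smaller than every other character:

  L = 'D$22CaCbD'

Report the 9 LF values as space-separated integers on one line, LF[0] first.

Char counts: '$':1, '2':2, 'C':2, 'D':2, 'a':1, 'b':1
C (first-col start): C('$')=0, C('2')=1, C('C')=3, C('D')=5, C('a')=7, C('b')=8
L[0]='D': occ=0, LF[0]=C('D')+0=5+0=5
L[1]='$': occ=0, LF[1]=C('$')+0=0+0=0
L[2]='2': occ=0, LF[2]=C('2')+0=1+0=1
L[3]='2': occ=1, LF[3]=C('2')+1=1+1=2
L[4]='C': occ=0, LF[4]=C('C')+0=3+0=3
L[5]='a': occ=0, LF[5]=C('a')+0=7+0=7
L[6]='C': occ=1, LF[6]=C('C')+1=3+1=4
L[7]='b': occ=0, LF[7]=C('b')+0=8+0=8
L[8]='D': occ=1, LF[8]=C('D')+1=5+1=6

Answer: 5 0 1 2 3 7 4 8 6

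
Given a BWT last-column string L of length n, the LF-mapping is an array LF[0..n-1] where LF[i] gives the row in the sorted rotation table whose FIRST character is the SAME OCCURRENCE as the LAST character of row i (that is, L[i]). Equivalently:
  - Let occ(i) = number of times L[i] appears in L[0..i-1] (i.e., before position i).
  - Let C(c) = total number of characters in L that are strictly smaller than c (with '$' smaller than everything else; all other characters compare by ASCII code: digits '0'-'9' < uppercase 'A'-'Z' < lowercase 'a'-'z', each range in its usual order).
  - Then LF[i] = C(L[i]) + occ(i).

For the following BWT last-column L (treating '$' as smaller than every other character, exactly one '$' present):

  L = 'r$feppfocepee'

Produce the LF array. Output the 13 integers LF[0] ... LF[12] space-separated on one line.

Char counts: '$':1, 'c':1, 'e':4, 'f':2, 'o':1, 'p':3, 'r':1
C (first-col start): C('$')=0, C('c')=1, C('e')=2, C('f')=6, C('o')=8, C('p')=9, C('r')=12
L[0]='r': occ=0, LF[0]=C('r')+0=12+0=12
L[1]='$': occ=0, LF[1]=C('$')+0=0+0=0
L[2]='f': occ=0, LF[2]=C('f')+0=6+0=6
L[3]='e': occ=0, LF[3]=C('e')+0=2+0=2
L[4]='p': occ=0, LF[4]=C('p')+0=9+0=9
L[5]='p': occ=1, LF[5]=C('p')+1=9+1=10
L[6]='f': occ=1, LF[6]=C('f')+1=6+1=7
L[7]='o': occ=0, LF[7]=C('o')+0=8+0=8
L[8]='c': occ=0, LF[8]=C('c')+0=1+0=1
L[9]='e': occ=1, LF[9]=C('e')+1=2+1=3
L[10]='p': occ=2, LF[10]=C('p')+2=9+2=11
L[11]='e': occ=2, LF[11]=C('e')+2=2+2=4
L[12]='e': occ=3, LF[12]=C('e')+3=2+3=5

Answer: 12 0 6 2 9 10 7 8 1 3 11 4 5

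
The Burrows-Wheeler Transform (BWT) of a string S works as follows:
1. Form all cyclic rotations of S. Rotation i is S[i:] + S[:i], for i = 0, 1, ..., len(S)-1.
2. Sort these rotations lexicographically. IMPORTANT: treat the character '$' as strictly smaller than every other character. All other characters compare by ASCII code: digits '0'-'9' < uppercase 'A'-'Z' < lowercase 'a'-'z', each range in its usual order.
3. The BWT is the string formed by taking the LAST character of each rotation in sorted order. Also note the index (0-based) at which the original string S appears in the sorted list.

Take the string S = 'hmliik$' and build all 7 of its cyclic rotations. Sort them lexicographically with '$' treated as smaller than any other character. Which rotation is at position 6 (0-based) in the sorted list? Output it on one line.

All 7 rotations (rotation i = S[i:]+S[:i]):
  rot[0] = hmliik$
  rot[1] = mliik$h
  rot[2] = liik$hm
  rot[3] = iik$hml
  rot[4] = ik$hmli
  rot[5] = k$hmlii
  rot[6] = $hmliik
Sorted (with $ < everything):
  sorted[0] = $hmliik
  sorted[1] = hmliik$
  sorted[2] = iik$hml
  sorted[3] = ik$hmli
  sorted[4] = k$hmlii
  sorted[5] = liik$hm
  sorted[6] = mliik$h
sorted[6] = mliik$h

Answer: mliik$h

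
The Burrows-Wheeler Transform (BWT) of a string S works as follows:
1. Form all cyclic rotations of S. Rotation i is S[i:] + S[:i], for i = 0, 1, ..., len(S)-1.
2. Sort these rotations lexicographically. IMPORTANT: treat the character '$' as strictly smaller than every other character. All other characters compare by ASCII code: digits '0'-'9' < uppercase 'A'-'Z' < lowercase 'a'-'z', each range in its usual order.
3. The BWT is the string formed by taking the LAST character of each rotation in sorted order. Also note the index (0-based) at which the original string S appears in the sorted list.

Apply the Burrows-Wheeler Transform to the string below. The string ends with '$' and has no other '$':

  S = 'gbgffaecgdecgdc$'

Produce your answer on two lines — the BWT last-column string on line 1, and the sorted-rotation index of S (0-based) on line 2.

Answer: cfgdeeggdafg$ccb
12

Derivation:
All 16 rotations (rotation i = S[i:]+S[:i]):
  rot[0] = gbgffaecgdecgdc$
  rot[1] = bgffaecgdecgdc$g
  rot[2] = gffaecgdecgdc$gb
  rot[3] = ffaecgdecgdc$gbg
  rot[4] = faecgdecgdc$gbgf
  rot[5] = aecgdecgdc$gbgff
  rot[6] = ecgdecgdc$gbgffa
  rot[7] = cgdecgdc$gbgffae
  rot[8] = gdecgdc$gbgffaec
  rot[9] = decgdc$gbgffaecg
  rot[10] = ecgdc$gbgffaecgd
  rot[11] = cgdc$gbgffaecgde
  rot[12] = gdc$gbgffaecgdec
  rot[13] = dc$gbgffaecgdecg
  rot[14] = c$gbgffaecgdecgd
  rot[15] = $gbgffaecgdecgdc
Sorted (with $ < everything):
  sorted[0] = $gbgffaecgdecgdc  (last char: 'c')
  sorted[1] = aecgdecgdc$gbgff  (last char: 'f')
  sorted[2] = bgffaecgdecgdc$g  (last char: 'g')
  sorted[3] = c$gbgffaecgdecgd  (last char: 'd')
  sorted[4] = cgdc$gbgffaecgde  (last char: 'e')
  sorted[5] = cgdecgdc$gbgffae  (last char: 'e')
  sorted[6] = dc$gbgffaecgdecg  (last char: 'g')
  sorted[7] = decgdc$gbgffaecg  (last char: 'g')
  sorted[8] = ecgdc$gbgffaecgd  (last char: 'd')
  sorted[9] = ecgdecgdc$gbgffa  (last char: 'a')
  sorted[10] = faecgdecgdc$gbgf  (last char: 'f')
  sorted[11] = ffaecgdecgdc$gbg  (last char: 'g')
  sorted[12] = gbgffaecgdecgdc$  (last char: '$')
  sorted[13] = gdc$gbgffaecgdec  (last char: 'c')
  sorted[14] = gdecgdc$gbgffaec  (last char: 'c')
  sorted[15] = gffaecgdecgdc$gb  (last char: 'b')
Last column: cfgdeeggdafg$ccb
Original string S is at sorted index 12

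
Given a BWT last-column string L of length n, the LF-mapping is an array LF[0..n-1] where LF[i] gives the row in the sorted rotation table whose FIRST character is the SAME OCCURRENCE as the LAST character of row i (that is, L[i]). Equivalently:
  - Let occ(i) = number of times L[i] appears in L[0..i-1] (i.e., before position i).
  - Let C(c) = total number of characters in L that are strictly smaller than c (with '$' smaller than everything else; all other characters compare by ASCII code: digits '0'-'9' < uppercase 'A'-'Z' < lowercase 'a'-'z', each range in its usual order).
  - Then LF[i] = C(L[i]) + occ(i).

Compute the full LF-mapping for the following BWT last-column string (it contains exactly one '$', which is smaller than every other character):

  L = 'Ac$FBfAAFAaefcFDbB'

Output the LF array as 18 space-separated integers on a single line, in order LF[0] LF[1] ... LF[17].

Answer: 1 13 0 8 5 16 2 3 9 4 11 15 17 14 10 7 12 6

Derivation:
Char counts: '$':1, 'A':4, 'B':2, 'D':1, 'F':3, 'a':1, 'b':1, 'c':2, 'e':1, 'f':2
C (first-col start): C('$')=0, C('A')=1, C('B')=5, C('D')=7, C('F')=8, C('a')=11, C('b')=12, C('c')=13, C('e')=15, C('f')=16
L[0]='A': occ=0, LF[0]=C('A')+0=1+0=1
L[1]='c': occ=0, LF[1]=C('c')+0=13+0=13
L[2]='$': occ=0, LF[2]=C('$')+0=0+0=0
L[3]='F': occ=0, LF[3]=C('F')+0=8+0=8
L[4]='B': occ=0, LF[4]=C('B')+0=5+0=5
L[5]='f': occ=0, LF[5]=C('f')+0=16+0=16
L[6]='A': occ=1, LF[6]=C('A')+1=1+1=2
L[7]='A': occ=2, LF[7]=C('A')+2=1+2=3
L[8]='F': occ=1, LF[8]=C('F')+1=8+1=9
L[9]='A': occ=3, LF[9]=C('A')+3=1+3=4
L[10]='a': occ=0, LF[10]=C('a')+0=11+0=11
L[11]='e': occ=0, LF[11]=C('e')+0=15+0=15
L[12]='f': occ=1, LF[12]=C('f')+1=16+1=17
L[13]='c': occ=1, LF[13]=C('c')+1=13+1=14
L[14]='F': occ=2, LF[14]=C('F')+2=8+2=10
L[15]='D': occ=0, LF[15]=C('D')+0=7+0=7
L[16]='b': occ=0, LF[16]=C('b')+0=12+0=12
L[17]='B': occ=1, LF[17]=C('B')+1=5+1=6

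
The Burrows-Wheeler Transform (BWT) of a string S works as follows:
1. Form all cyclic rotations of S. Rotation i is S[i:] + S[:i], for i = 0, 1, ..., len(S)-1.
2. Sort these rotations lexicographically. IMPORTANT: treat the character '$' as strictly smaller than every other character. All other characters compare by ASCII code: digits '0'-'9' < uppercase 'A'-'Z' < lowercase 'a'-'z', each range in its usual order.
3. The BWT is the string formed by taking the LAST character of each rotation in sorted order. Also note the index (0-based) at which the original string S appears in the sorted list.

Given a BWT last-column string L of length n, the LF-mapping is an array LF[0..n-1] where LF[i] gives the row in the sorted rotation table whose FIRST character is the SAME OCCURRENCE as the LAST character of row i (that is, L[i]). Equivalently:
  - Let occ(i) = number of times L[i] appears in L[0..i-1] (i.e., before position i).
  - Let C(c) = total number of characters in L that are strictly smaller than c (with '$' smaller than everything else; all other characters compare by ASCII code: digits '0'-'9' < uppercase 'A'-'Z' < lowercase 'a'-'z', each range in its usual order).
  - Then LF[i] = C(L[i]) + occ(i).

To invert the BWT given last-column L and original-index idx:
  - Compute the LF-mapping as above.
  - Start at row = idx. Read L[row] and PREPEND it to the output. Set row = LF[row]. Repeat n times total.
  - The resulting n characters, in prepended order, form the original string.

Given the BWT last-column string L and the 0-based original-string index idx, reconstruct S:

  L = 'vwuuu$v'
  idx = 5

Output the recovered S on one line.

LF mapping: 4 6 1 2 3 0 5
Walk LF starting at row 5, prepending L[row]:
  step 1: row=5, L[5]='$', prepend. Next row=LF[5]=0
  step 2: row=0, L[0]='v', prepend. Next row=LF[0]=4
  step 3: row=4, L[4]='u', prepend. Next row=LF[4]=3
  step 4: row=3, L[3]='u', prepend. Next row=LF[3]=2
  step 5: row=2, L[2]='u', prepend. Next row=LF[2]=1
  step 6: row=1, L[1]='w', prepend. Next row=LF[1]=6
  step 7: row=6, L[6]='v', prepend. Next row=LF[6]=5
Reversed output: vwuuuv$

Answer: vwuuuv$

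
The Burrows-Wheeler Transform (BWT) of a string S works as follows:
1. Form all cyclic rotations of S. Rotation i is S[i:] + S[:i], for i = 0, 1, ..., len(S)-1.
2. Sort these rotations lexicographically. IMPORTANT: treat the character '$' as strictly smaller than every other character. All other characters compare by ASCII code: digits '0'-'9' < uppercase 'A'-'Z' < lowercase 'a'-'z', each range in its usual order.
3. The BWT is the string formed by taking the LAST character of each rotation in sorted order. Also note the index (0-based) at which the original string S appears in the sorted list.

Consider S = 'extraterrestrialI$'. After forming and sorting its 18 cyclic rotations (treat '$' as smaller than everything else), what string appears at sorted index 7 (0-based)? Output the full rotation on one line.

All 18 rotations (rotation i = S[i:]+S[:i]):
  rot[0] = extraterrestrialI$
  rot[1] = xtraterrestrialI$e
  rot[2] = traterrestrialI$ex
  rot[3] = raterrestrialI$ext
  rot[4] = aterrestrialI$extr
  rot[5] = terrestrialI$extra
  rot[6] = errestrialI$extrat
  rot[7] = rrestrialI$extrate
  rot[8] = restrialI$extrater
  rot[9] = estrialI$extraterr
  rot[10] = strialI$extraterre
  rot[11] = trialI$extraterres
  rot[12] = rialI$extraterrest
  rot[13] = ialI$extraterrestr
  rot[14] = alI$extraterrestri
  rot[15] = lI$extraterrestria
  rot[16] = I$extraterrestrial
  rot[17] = $extraterrestrialI
Sorted (with $ < everything):
  sorted[0] = $extraterrestrialI
  sorted[1] = I$extraterrestrial
  sorted[2] = alI$extraterrestri
  sorted[3] = aterrestrialI$extr
  sorted[4] = errestrialI$extrat
  sorted[5] = estrialI$extraterr
  sorted[6] = extraterrestrialI$
  sorted[7] = ialI$extraterrestr
  sorted[8] = lI$extraterrestria
  sorted[9] = raterrestrialI$ext
  sorted[10] = restrialI$extrater
  sorted[11] = rialI$extraterrest
  sorted[12] = rrestrialI$extrate
  sorted[13] = strialI$extraterre
  sorted[14] = terrestrialI$extra
  sorted[15] = traterrestrialI$ex
  sorted[16] = trialI$extraterres
  sorted[17] = xtraterrestrialI$e
sorted[7] = ialI$extraterrestr

Answer: ialI$extraterrestr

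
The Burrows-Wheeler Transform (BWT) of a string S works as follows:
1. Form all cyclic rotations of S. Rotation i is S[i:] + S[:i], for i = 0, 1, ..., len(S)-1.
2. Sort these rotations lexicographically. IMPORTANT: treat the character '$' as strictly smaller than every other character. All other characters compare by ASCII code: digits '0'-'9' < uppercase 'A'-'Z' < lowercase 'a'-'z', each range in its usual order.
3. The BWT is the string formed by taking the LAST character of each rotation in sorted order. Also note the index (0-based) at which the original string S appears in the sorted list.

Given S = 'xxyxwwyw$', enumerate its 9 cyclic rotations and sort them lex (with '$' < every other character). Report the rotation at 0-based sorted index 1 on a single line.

Answer: w$xxyxwwy

Derivation:
All 9 rotations (rotation i = S[i:]+S[:i]):
  rot[0] = xxyxwwyw$
  rot[1] = xyxwwyw$x
  rot[2] = yxwwyw$xx
  rot[3] = xwwyw$xxy
  rot[4] = wwyw$xxyx
  rot[5] = wyw$xxyxw
  rot[6] = yw$xxyxww
  rot[7] = w$xxyxwwy
  rot[8] = $xxyxwwyw
Sorted (with $ < everything):
  sorted[0] = $xxyxwwyw
  sorted[1] = w$xxyxwwy
  sorted[2] = wwyw$xxyx
  sorted[3] = wyw$xxyxw
  sorted[4] = xwwyw$xxy
  sorted[5] = xxyxwwyw$
  sorted[6] = xyxwwyw$x
  sorted[7] = yw$xxyxww
  sorted[8] = yxwwyw$xx
sorted[1] = w$xxyxwwy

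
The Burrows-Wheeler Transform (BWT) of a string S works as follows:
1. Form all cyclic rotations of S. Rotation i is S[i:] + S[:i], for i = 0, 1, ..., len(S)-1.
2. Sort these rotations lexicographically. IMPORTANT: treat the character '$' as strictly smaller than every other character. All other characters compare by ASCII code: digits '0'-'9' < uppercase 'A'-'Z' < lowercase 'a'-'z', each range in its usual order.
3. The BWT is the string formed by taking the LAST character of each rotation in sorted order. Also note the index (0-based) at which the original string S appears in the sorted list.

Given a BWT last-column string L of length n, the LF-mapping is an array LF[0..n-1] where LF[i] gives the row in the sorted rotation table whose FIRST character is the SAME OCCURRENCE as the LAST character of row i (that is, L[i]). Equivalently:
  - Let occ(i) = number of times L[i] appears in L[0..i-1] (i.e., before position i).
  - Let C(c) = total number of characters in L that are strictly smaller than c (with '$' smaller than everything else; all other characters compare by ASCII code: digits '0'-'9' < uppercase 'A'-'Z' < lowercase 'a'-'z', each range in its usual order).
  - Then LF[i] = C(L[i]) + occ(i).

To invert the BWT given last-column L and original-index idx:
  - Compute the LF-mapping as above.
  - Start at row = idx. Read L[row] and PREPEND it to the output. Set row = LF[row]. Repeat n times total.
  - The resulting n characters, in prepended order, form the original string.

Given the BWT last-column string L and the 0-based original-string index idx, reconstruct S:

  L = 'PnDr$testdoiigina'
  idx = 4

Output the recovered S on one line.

Answer: disintegrationDP$

Derivation:
LF mapping: 2 10 1 13 0 15 5 14 16 4 12 7 8 6 9 11 3
Walk LF starting at row 4, prepending L[row]:
  step 1: row=4, L[4]='$', prepend. Next row=LF[4]=0
  step 2: row=0, L[0]='P', prepend. Next row=LF[0]=2
  step 3: row=2, L[2]='D', prepend. Next row=LF[2]=1
  step 4: row=1, L[1]='n', prepend. Next row=LF[1]=10
  step 5: row=10, L[10]='o', prepend. Next row=LF[10]=12
  step 6: row=12, L[12]='i', prepend. Next row=LF[12]=8
  step 7: row=8, L[8]='t', prepend. Next row=LF[8]=16
  step 8: row=16, L[16]='a', prepend. Next row=LF[16]=3
  step 9: row=3, L[3]='r', prepend. Next row=LF[3]=13
  step 10: row=13, L[13]='g', prepend. Next row=LF[13]=6
  step 11: row=6, L[6]='e', prepend. Next row=LF[6]=5
  step 12: row=5, L[5]='t', prepend. Next row=LF[5]=15
  step 13: row=15, L[15]='n', prepend. Next row=LF[15]=11
  step 14: row=11, L[11]='i', prepend. Next row=LF[11]=7
  step 15: row=7, L[7]='s', prepend. Next row=LF[7]=14
  step 16: row=14, L[14]='i', prepend. Next row=LF[14]=9
  step 17: row=9, L[9]='d', prepend. Next row=LF[9]=4
Reversed output: disintegrationDP$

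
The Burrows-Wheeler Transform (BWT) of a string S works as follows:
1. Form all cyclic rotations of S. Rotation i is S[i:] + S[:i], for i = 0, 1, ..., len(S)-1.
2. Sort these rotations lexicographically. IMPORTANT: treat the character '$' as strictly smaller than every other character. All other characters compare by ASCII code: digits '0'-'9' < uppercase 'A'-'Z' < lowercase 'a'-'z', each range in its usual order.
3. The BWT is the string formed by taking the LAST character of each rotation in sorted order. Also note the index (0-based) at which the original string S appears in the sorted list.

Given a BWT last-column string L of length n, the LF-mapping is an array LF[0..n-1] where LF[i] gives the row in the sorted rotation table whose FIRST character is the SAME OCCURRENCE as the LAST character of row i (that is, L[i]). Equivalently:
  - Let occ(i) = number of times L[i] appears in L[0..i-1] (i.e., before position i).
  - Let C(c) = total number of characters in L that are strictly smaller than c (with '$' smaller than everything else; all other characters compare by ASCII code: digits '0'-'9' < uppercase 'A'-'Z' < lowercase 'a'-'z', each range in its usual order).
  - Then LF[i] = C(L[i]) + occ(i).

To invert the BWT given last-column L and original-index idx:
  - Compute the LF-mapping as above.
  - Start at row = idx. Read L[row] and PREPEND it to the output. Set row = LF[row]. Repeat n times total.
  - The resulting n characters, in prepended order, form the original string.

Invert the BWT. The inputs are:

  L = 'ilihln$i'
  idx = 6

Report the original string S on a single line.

Answer: linlhii$

Derivation:
LF mapping: 2 5 3 1 6 7 0 4
Walk LF starting at row 6, prepending L[row]:
  step 1: row=6, L[6]='$', prepend. Next row=LF[6]=0
  step 2: row=0, L[0]='i', prepend. Next row=LF[0]=2
  step 3: row=2, L[2]='i', prepend. Next row=LF[2]=3
  step 4: row=3, L[3]='h', prepend. Next row=LF[3]=1
  step 5: row=1, L[1]='l', prepend. Next row=LF[1]=5
  step 6: row=5, L[5]='n', prepend. Next row=LF[5]=7
  step 7: row=7, L[7]='i', prepend. Next row=LF[7]=4
  step 8: row=4, L[4]='l', prepend. Next row=LF[4]=6
Reversed output: linlhii$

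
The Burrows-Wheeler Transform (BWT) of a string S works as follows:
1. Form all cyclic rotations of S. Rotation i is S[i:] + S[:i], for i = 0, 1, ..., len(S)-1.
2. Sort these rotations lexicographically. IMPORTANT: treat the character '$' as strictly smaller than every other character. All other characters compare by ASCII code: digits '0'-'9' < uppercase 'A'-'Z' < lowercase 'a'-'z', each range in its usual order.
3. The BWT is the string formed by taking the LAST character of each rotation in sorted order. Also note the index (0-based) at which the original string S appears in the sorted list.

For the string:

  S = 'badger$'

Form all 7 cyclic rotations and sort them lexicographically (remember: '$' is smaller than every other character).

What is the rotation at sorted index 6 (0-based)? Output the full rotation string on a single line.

All 7 rotations (rotation i = S[i:]+S[:i]):
  rot[0] = badger$
  rot[1] = adger$b
  rot[2] = dger$ba
  rot[3] = ger$bad
  rot[4] = er$badg
  rot[5] = r$badge
  rot[6] = $badger
Sorted (with $ < everything):
  sorted[0] = $badger
  sorted[1] = adger$b
  sorted[2] = badger$
  sorted[3] = dger$ba
  sorted[4] = er$badg
  sorted[5] = ger$bad
  sorted[6] = r$badge
sorted[6] = r$badge

Answer: r$badge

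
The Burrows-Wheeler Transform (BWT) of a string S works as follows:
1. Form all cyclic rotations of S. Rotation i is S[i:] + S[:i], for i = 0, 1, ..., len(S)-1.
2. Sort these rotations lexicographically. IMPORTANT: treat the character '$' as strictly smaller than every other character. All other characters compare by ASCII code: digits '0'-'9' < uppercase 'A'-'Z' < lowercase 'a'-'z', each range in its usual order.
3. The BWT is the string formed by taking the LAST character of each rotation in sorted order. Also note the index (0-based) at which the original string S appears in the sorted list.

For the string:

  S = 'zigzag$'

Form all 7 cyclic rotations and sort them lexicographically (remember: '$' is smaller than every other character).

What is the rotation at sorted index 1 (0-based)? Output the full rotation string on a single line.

Answer: ag$zigz

Derivation:
All 7 rotations (rotation i = S[i:]+S[:i]):
  rot[0] = zigzag$
  rot[1] = igzag$z
  rot[2] = gzag$zi
  rot[3] = zag$zig
  rot[4] = ag$zigz
  rot[5] = g$zigza
  rot[6] = $zigzag
Sorted (with $ < everything):
  sorted[0] = $zigzag
  sorted[1] = ag$zigz
  sorted[2] = g$zigza
  sorted[3] = gzag$zi
  sorted[4] = igzag$z
  sorted[5] = zag$zig
  sorted[6] = zigzag$
sorted[1] = ag$zigz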